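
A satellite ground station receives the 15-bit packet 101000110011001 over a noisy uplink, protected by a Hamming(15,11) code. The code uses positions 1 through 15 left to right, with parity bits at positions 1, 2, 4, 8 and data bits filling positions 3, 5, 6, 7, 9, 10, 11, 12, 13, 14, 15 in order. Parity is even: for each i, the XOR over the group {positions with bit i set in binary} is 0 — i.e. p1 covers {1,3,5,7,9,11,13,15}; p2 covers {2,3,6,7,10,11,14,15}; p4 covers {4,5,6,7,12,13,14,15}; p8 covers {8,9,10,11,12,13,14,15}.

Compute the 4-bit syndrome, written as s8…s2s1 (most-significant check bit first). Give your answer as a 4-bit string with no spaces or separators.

s1 (pos 1,3,5,7,9,11,13,15): 1⊕1⊕0⊕1⊕0⊕1⊕0⊕1 = 1
s2 (pos 2,3,6,7,10,11,14,15): 0⊕1⊕0⊕1⊕0⊕1⊕0⊕1 = 0
s4 (pos 4,5,6,7,12,13,14,15): 0⊕0⊕0⊕1⊕1⊕0⊕0⊕1 = 1
s8 (pos 8,9,10,11,12,13,14,15): 1⊕0⊕0⊕1⊕1⊕0⊕0⊕1 = 0
Syndrome s8…s1 = 0101 → error at position 5.

0101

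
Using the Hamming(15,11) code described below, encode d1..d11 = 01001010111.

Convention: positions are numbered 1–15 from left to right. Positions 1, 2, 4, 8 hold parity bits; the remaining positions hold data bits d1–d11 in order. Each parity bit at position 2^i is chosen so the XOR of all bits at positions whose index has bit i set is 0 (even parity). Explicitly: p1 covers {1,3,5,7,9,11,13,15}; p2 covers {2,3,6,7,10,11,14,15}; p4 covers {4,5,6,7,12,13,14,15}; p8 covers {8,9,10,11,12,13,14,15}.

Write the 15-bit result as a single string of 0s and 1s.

110010011010111

Place data at non-parity positions: p1 p2 0 p4 1 0 0 p8 1 0 1 0 1 1 1
p1 (pos 1,3,5,7,9,11,13,15): XOR of data positions = 0⊕1⊕0⊕1⊕1⊕1⊕1 = 1
p2 (pos 2,3,6,7,10,11,14,15): XOR of data positions = 0⊕0⊕0⊕0⊕1⊕1⊕1 = 1
p4 (pos 4,5,6,7,12,13,14,15): XOR of data positions = 1⊕0⊕0⊕0⊕1⊕1⊕1 = 0
p8 (pos 8,9,10,11,12,13,14,15): XOR of data positions = 1⊕0⊕1⊕0⊕1⊕1⊕1 = 1
Codeword: 110010011010111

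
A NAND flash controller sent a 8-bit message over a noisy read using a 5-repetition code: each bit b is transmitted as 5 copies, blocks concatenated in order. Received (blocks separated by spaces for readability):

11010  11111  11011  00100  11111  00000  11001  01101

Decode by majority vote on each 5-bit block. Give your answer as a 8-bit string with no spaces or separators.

Block 1 (11010): 3 ones → 1
Block 2 (11111): 5 ones → 1
Block 3 (11011): 4 ones → 1
Block 4 (00100): 1 one → 0
Block 5 (11111): 5 ones → 1
Block 6 (00000): 0 ones → 0
Block 7 (11001): 3 ones → 1
Block 8 (01101): 3 ones → 1

11101011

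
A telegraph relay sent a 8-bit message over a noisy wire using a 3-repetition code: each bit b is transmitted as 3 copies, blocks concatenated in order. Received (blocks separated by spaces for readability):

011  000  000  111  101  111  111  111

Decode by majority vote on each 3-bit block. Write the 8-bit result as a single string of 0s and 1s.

Block 1 (011): 2 ones → 1
Block 2 (000): 0 ones → 0
Block 3 (000): 0 ones → 0
Block 4 (111): 3 ones → 1
Block 5 (101): 2 ones → 1
Block 6 (111): 3 ones → 1
Block 7 (111): 3 ones → 1
Block 8 (111): 3 ones → 1

10011111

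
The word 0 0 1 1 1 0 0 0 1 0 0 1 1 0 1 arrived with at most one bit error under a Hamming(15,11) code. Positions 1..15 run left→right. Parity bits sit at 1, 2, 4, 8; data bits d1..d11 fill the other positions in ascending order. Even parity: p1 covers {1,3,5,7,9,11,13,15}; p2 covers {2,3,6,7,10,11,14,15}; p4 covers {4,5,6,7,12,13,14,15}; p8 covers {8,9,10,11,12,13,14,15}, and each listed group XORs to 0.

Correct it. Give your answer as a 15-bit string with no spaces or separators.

s1 (pos 1,3,5,7,9,11,13,15): 0⊕1⊕1⊕0⊕1⊕0⊕1⊕1 = 1
s2 (pos 2,3,6,7,10,11,14,15): 0⊕1⊕0⊕0⊕0⊕0⊕0⊕1 = 0
s4 (pos 4,5,6,7,12,13,14,15): 1⊕1⊕0⊕0⊕1⊕1⊕0⊕1 = 1
s8 (pos 8,9,10,11,12,13,14,15): 0⊕1⊕0⊕0⊕1⊕1⊕0⊕1 = 0
Syndrome s8…s1 = 0101 → error at position 5.
Flip position 5: 001110001001101 → 001100001001101

001100001001101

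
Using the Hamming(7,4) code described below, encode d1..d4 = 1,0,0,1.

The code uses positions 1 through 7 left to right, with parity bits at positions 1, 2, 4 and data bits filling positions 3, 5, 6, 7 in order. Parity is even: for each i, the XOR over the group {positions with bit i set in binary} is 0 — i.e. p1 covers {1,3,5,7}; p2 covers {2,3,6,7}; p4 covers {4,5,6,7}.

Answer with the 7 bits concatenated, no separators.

Place data at non-parity positions: p1 p2 1 p4 0 0 1
p1 (pos 1,3,5,7): XOR of data positions = 1⊕0⊕1 = 0
p2 (pos 2,3,6,7): XOR of data positions = 1⊕0⊕1 = 0
p4 (pos 4,5,6,7): XOR of data positions = 0⊕0⊕1 = 1
Codeword: 0011001

0011001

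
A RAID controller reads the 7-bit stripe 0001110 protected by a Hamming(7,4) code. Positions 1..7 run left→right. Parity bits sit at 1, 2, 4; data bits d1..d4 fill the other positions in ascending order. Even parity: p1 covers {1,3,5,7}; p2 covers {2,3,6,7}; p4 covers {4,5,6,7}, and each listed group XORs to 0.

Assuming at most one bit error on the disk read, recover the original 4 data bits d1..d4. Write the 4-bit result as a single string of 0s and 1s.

s1 (pos 1,3,5,7): 0⊕0⊕1⊕0 = 1
s2 (pos 2,3,6,7): 0⊕0⊕1⊕0 = 1
s4 (pos 4,5,6,7): 1⊕1⊕1⊕0 = 1
Syndrome s4…s1 = 111 → error at position 7.
Flip position 7: 0001110 → 0001111
Read data bits from positions 3,5,6,7: 0111

0111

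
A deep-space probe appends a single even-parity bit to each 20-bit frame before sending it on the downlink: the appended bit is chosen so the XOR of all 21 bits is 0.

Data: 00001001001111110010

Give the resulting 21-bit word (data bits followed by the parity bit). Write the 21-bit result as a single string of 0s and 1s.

XOR of the 20 data bits: 0⊕0⊕0⊕0⊕1⊕0⊕0⊕1⊕0⊕0⊕1⊕1⊕1⊕1⊕1⊕1⊕0⊕0⊕1⊕0 = 1
Parity bit = 1 (so all 21 bits XOR to 0).

000010010011111100101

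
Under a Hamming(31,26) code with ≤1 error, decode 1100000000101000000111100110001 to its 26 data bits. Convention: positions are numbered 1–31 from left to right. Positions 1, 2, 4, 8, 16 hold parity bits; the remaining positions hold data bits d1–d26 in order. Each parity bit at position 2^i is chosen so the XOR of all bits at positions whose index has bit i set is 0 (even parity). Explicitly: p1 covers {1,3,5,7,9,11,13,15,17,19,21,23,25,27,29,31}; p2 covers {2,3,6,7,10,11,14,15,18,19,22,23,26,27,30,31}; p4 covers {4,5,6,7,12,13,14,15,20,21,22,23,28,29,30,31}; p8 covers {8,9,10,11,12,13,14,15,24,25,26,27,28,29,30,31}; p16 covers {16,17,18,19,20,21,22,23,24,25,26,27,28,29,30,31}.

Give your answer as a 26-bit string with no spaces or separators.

00000010100000111100100001

s1 (pos 1,3,5,7,9,11,13,15,17,19,21,23,25,27,29,31): 1⊕0⊕0⊕0⊕0⊕1⊕1⊕0⊕0⊕0⊕1⊕1⊕0⊕1⊕0⊕1 = 1
s2 (pos 2,3,6,7,10,11,14,15,18,19,22,23,26,27,30,31): 1⊕0⊕0⊕0⊕0⊕1⊕0⊕0⊕0⊕0⊕1⊕1⊕1⊕1⊕0⊕1 = 1
s4 (pos 4,5,6,7,12,13,14,15,20,21,22,23,28,29,30,31): 0⊕0⊕0⊕0⊕0⊕1⊕0⊕0⊕1⊕1⊕1⊕1⊕0⊕0⊕0⊕1 = 0
s8 (pos 8,9,10,11,12,13,14,15,24,25,26,27,28,29,30,31): 0⊕0⊕0⊕1⊕0⊕1⊕0⊕0⊕0⊕0⊕1⊕1⊕0⊕0⊕0⊕1 = 1
s16 (pos 16,17,18,19,20,21,22,23,24,25,26,27,28,29,30,31): 0⊕0⊕0⊕0⊕1⊕1⊕1⊕1⊕0⊕0⊕1⊕1⊕0⊕0⊕0⊕1 = 1
Syndrome s16…s1 = 11011 → error at position 27.
Flip position 27: 1100000000101000000111100110001 → 1100000000101000000111100100001
Read data bits from positions 3,5,6,7,9,10,11,12,13,14,15,17,18,19,20,21,22,23,24,25,26,27,28,29,30,31: 00000010100000111100100001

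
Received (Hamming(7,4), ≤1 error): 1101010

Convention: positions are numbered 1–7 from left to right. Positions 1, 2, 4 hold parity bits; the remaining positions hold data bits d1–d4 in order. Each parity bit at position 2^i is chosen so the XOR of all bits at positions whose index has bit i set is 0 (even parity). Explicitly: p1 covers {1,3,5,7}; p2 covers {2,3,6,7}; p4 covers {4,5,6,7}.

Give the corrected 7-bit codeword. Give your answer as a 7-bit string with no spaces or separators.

s1 (pos 1,3,5,7): 1⊕0⊕0⊕0 = 1
s2 (pos 2,3,6,7): 1⊕0⊕1⊕0 = 0
s4 (pos 4,5,6,7): 1⊕0⊕1⊕0 = 0
Syndrome s4…s1 = 001 → error at position 1.
Flip position 1: 1101010 → 0101010

0101010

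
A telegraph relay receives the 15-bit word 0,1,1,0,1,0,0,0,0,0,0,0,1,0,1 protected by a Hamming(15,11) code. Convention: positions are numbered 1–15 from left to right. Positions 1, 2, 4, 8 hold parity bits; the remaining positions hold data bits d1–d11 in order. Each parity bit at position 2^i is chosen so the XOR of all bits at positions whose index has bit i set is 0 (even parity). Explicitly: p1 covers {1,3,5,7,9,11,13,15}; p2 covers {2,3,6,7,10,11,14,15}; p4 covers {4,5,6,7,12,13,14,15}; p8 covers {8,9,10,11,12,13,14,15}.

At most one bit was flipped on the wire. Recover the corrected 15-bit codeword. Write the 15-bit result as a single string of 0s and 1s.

s1 (pos 1,3,5,7,9,11,13,15): 0⊕1⊕1⊕0⊕0⊕0⊕1⊕1 = 0
s2 (pos 2,3,6,7,10,11,14,15): 1⊕1⊕0⊕0⊕0⊕0⊕0⊕1 = 1
s4 (pos 4,5,6,7,12,13,14,15): 0⊕1⊕0⊕0⊕0⊕1⊕0⊕1 = 1
s8 (pos 8,9,10,11,12,13,14,15): 0⊕0⊕0⊕0⊕0⊕1⊕0⊕1 = 0
Syndrome s8…s1 = 0110 → error at position 6.
Flip position 6: 011010000000101 → 011011000000101

011011000000101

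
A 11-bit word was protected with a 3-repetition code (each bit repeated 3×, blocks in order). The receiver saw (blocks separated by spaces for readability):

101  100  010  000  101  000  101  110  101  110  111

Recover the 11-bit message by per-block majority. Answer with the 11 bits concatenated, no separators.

Block 1 (101): 2 ones → 1
Block 2 (100): 1 one → 0
Block 3 (010): 1 one → 0
Block 4 (000): 0 ones → 0
Block 5 (101): 2 ones → 1
Block 6 (000): 0 ones → 0
Block 7 (101): 2 ones → 1
Block 8 (110): 2 ones → 1
Block 9 (101): 2 ones → 1
Block 10 (110): 2 ones → 1
Block 11 (111): 3 ones → 1

10001011111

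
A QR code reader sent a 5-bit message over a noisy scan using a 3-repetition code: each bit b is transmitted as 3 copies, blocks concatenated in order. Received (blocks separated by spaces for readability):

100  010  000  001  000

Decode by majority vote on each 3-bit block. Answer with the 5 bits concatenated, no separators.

Block 1 (100): 1 one → 0
Block 2 (010): 1 one → 0
Block 3 (000): 0 ones → 0
Block 4 (001): 1 one → 0
Block 5 (000): 0 ones → 0

00000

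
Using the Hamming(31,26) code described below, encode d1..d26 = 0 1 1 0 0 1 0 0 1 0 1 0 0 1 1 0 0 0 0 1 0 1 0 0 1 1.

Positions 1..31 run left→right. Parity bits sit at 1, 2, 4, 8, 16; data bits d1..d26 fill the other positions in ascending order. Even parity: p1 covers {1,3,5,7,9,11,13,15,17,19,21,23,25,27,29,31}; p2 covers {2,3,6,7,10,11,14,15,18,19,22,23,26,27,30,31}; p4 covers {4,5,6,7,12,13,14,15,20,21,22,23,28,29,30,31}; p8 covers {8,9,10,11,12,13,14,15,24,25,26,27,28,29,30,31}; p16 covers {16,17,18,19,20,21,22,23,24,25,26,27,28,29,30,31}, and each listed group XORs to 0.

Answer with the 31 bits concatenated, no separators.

1101110101001010001100001010011

Place data at non-parity positions: p1 p2 0 p4 1 1 0 p8 0 1 0 0 1 0 1 p16 0 0 1 1 0 0 0 0 1 0 1 0 0 1 1
p1 (pos 1,3,5,7,9,11,13,15,17,19,21,23,25,27,29,31): XOR of data positions = 0⊕1⊕0⊕0⊕0⊕1⊕1⊕0⊕1⊕0⊕0⊕1⊕1⊕0⊕1 = 1
p2 (pos 2,3,6,7,10,11,14,15,18,19,22,23,26,27,30,31): XOR of data positions = 0⊕1⊕0⊕1⊕0⊕0⊕1⊕0⊕1⊕0⊕0⊕0⊕1⊕1⊕1 = 1
p4 (pos 4,5,6,7,12,13,14,15,20,21,22,23,28,29,30,31): XOR of data positions = 1⊕1⊕0⊕0⊕1⊕0⊕1⊕1⊕0⊕0⊕0⊕0⊕0⊕1⊕1 = 1
p8 (pos 8,9,10,11,12,13,14,15,24,25,26,27,28,29,30,31): XOR of data positions = 0⊕1⊕0⊕0⊕1⊕0⊕1⊕0⊕1⊕0⊕1⊕0⊕0⊕1⊕1 = 1
p16 (pos 16,17,18,19,20,21,22,23,24,25,26,27,28,29,30,31): XOR of data positions = 0⊕0⊕1⊕1⊕0⊕0⊕0⊕0⊕1⊕0⊕1⊕0⊕0⊕1⊕1 = 0
Codeword: 1101110101001010001100001010011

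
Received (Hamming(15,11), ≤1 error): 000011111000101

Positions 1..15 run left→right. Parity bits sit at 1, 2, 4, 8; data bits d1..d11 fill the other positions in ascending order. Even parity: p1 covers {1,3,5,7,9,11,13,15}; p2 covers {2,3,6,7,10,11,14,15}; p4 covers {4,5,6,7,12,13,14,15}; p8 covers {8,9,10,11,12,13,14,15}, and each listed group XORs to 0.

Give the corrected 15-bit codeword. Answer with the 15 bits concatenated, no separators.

000011011000101

s1 (pos 1,3,5,7,9,11,13,15): 0⊕0⊕1⊕1⊕1⊕0⊕1⊕1 = 1
s2 (pos 2,3,6,7,10,11,14,15): 0⊕0⊕1⊕1⊕0⊕0⊕0⊕1 = 1
s4 (pos 4,5,6,7,12,13,14,15): 0⊕1⊕1⊕1⊕0⊕1⊕0⊕1 = 1
s8 (pos 8,9,10,11,12,13,14,15): 1⊕1⊕0⊕0⊕0⊕1⊕0⊕1 = 0
Syndrome s8…s1 = 0111 → error at position 7.
Flip position 7: 000011111000101 → 000011011000101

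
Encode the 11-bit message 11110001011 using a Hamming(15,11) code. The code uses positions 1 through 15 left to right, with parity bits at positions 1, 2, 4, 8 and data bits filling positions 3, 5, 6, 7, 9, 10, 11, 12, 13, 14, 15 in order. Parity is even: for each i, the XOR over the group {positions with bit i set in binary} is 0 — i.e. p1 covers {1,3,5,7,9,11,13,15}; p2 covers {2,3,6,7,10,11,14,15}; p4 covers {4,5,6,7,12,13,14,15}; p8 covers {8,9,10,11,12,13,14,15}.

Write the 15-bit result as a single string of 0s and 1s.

011011110001011

Place data at non-parity positions: p1 p2 1 p4 1 1 1 p8 0 0 0 1 0 1 1
p1 (pos 1,3,5,7,9,11,13,15): XOR of data positions = 1⊕1⊕1⊕0⊕0⊕0⊕1 = 0
p2 (pos 2,3,6,7,10,11,14,15): XOR of data positions = 1⊕1⊕1⊕0⊕0⊕1⊕1 = 1
p4 (pos 4,5,6,7,12,13,14,15): XOR of data positions = 1⊕1⊕1⊕1⊕0⊕1⊕1 = 0
p8 (pos 8,9,10,11,12,13,14,15): XOR of data positions = 0⊕0⊕0⊕1⊕0⊕1⊕1 = 1
Codeword: 011011110001011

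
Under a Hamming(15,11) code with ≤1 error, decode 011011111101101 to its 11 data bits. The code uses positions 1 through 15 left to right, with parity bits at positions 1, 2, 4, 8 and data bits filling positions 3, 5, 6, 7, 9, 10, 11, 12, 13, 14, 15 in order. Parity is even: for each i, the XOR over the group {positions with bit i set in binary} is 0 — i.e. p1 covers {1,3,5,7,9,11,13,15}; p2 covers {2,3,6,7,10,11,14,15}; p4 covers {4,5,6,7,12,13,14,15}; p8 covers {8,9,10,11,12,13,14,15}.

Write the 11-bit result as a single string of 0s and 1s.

s1 (pos 1,3,5,7,9,11,13,15): 0⊕1⊕1⊕1⊕1⊕0⊕1⊕1 = 0
s2 (pos 2,3,6,7,10,11,14,15): 1⊕1⊕1⊕1⊕1⊕0⊕0⊕1 = 0
s4 (pos 4,5,6,7,12,13,14,15): 0⊕1⊕1⊕1⊕1⊕1⊕0⊕1 = 0
s8 (pos 8,9,10,11,12,13,14,15): 1⊕1⊕1⊕0⊕1⊕1⊕0⊕1 = 0
Syndrome s8…s1 = 0000 → no error.
Read data bits from positions 3,5,6,7,9,10,11,12,13,14,15: 11111101101

11111101101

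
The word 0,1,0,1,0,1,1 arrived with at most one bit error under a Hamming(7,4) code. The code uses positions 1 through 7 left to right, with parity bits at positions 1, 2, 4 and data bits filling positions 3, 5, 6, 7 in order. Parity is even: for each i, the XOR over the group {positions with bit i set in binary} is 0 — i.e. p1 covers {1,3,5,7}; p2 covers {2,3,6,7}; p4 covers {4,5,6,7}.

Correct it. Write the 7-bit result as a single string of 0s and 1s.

s1 (pos 1,3,5,7): 0⊕0⊕0⊕1 = 1
s2 (pos 2,3,6,7): 1⊕0⊕1⊕1 = 1
s4 (pos 4,5,6,7): 1⊕0⊕1⊕1 = 1
Syndrome s4…s1 = 111 → error at position 7.
Flip position 7: 0101011 → 0101010

0101010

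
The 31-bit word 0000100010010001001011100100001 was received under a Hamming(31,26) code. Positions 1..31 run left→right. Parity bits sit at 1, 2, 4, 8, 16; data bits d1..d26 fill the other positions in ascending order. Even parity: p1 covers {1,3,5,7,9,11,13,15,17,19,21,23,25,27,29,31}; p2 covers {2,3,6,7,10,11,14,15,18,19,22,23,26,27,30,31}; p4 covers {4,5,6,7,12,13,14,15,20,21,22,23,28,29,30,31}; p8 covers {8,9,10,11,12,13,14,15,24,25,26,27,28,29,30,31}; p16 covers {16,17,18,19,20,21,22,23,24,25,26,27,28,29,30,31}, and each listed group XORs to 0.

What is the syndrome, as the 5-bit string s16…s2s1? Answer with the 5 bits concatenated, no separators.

s1 (pos 1,3,5,7,9,11,13,15,17,19,21,23,25,27,29,31): 0⊕0⊕1⊕0⊕1⊕0⊕0⊕0⊕0⊕1⊕1⊕1⊕0⊕0⊕0⊕1 = 0
s2 (pos 2,3,6,7,10,11,14,15,18,19,22,23,26,27,30,31): 0⊕0⊕0⊕0⊕0⊕0⊕0⊕0⊕0⊕1⊕1⊕1⊕1⊕0⊕0⊕1 = 1
s4 (pos 4,5,6,7,12,13,14,15,20,21,22,23,28,29,30,31): 0⊕1⊕0⊕0⊕1⊕0⊕0⊕0⊕0⊕1⊕1⊕1⊕0⊕0⊕0⊕1 = 0
s8 (pos 8,9,10,11,12,13,14,15,24,25,26,27,28,29,30,31): 0⊕1⊕0⊕0⊕1⊕0⊕0⊕0⊕0⊕0⊕1⊕0⊕0⊕0⊕0⊕1 = 0
s16 (pos 16,17,18,19,20,21,22,23,24,25,26,27,28,29,30,31): 1⊕0⊕0⊕1⊕0⊕1⊕1⊕1⊕0⊕0⊕1⊕0⊕0⊕0⊕0⊕1 = 1
Syndrome s16…s1 = 10010 → error at position 18.

10010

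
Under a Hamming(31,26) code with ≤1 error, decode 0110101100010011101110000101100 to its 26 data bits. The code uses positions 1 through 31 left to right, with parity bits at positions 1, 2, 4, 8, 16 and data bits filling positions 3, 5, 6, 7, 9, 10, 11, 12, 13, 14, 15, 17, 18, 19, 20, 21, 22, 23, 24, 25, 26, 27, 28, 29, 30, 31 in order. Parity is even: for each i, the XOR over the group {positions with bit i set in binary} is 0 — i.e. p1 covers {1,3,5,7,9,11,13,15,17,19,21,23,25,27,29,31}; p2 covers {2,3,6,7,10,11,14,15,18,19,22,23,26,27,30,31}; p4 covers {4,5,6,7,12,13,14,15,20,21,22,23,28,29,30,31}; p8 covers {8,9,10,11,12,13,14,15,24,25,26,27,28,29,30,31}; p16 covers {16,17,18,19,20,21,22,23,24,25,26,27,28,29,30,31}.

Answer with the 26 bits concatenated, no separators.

11010001001101110000101100

s1 (pos 1,3,5,7,9,11,13,15,17,19,21,23,25,27,29,31): 0⊕1⊕1⊕1⊕0⊕0⊕0⊕1⊕1⊕1⊕1⊕0⊕0⊕0⊕1⊕0 = 0
s2 (pos 2,3,6,7,10,11,14,15,18,19,22,23,26,27,30,31): 1⊕1⊕0⊕1⊕0⊕0⊕0⊕1⊕0⊕1⊕0⊕0⊕1⊕0⊕0⊕0 = 0
s4 (pos 4,5,6,7,12,13,14,15,20,21,22,23,28,29,30,31): 0⊕1⊕0⊕1⊕1⊕0⊕0⊕1⊕1⊕1⊕0⊕0⊕1⊕1⊕0⊕0 = 0
s8 (pos 8,9,10,11,12,13,14,15,24,25,26,27,28,29,30,31): 1⊕0⊕0⊕0⊕1⊕0⊕0⊕1⊕0⊕0⊕1⊕0⊕1⊕1⊕0⊕0 = 0
s16 (pos 16,17,18,19,20,21,22,23,24,25,26,27,28,29,30,31): 1⊕1⊕0⊕1⊕1⊕1⊕0⊕0⊕0⊕0⊕1⊕0⊕1⊕1⊕0⊕0 = 0
Syndrome s16…s1 = 00000 → no error.
Read data bits from positions 3,5,6,7,9,10,11,12,13,14,15,17,18,19,20,21,22,23,24,25,26,27,28,29,30,31: 11010001001101110000101100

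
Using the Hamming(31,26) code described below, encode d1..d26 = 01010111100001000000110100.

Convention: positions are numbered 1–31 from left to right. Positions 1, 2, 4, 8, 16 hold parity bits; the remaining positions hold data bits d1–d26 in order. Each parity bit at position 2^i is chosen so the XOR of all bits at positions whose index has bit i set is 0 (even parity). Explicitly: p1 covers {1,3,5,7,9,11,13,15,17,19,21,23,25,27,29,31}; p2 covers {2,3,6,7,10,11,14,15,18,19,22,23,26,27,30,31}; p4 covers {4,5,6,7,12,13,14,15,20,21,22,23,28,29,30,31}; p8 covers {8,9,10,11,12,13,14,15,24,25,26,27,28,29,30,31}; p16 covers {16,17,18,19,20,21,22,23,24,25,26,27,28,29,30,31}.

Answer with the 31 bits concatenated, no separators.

Place data at non-parity positions: p1 p2 0 p4 1 0 1 p8 0 1 1 1 1 0 0 p16 0 0 1 0 0 0 0 0 0 1 1 0 1 0 0
p1 (pos 1,3,5,7,9,11,13,15,17,19,21,23,25,27,29,31): XOR of data positions = 0⊕1⊕1⊕0⊕1⊕1⊕0⊕0⊕1⊕0⊕0⊕0⊕1⊕1⊕0 = 1
p2 (pos 2,3,6,7,10,11,14,15,18,19,22,23,26,27,30,31): XOR of data positions = 0⊕0⊕1⊕1⊕1⊕0⊕0⊕0⊕1⊕0⊕0⊕1⊕1⊕0⊕0 = 0
p4 (pos 4,5,6,7,12,13,14,15,20,21,22,23,28,29,30,31): XOR of data positions = 1⊕0⊕1⊕1⊕1⊕0⊕0⊕0⊕0⊕0⊕0⊕0⊕1⊕0⊕0 = 1
p8 (pos 8,9,10,11,12,13,14,15,24,25,26,27,28,29,30,31): XOR of data positions = 0⊕1⊕1⊕1⊕1⊕0⊕0⊕0⊕0⊕1⊕1⊕0⊕1⊕0⊕0 = 1
p16 (pos 16,17,18,19,20,21,22,23,24,25,26,27,28,29,30,31): XOR of data positions = 0⊕0⊕1⊕0⊕0⊕0⊕0⊕0⊕0⊕1⊕1⊕0⊕1⊕0⊕0 = 0
Codeword: 1001101101111000001000000110100

1001101101111000001000000110100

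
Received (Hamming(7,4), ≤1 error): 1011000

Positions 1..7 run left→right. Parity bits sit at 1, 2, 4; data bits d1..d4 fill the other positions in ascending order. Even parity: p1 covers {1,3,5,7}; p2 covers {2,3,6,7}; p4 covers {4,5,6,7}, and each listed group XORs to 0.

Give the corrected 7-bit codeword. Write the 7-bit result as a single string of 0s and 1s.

s1 (pos 1,3,5,7): 1⊕1⊕0⊕0 = 0
s2 (pos 2,3,6,7): 0⊕1⊕0⊕0 = 1
s4 (pos 4,5,6,7): 1⊕0⊕0⊕0 = 1
Syndrome s4…s1 = 110 → error at position 6.
Flip position 6: 1011000 → 1011010

1011010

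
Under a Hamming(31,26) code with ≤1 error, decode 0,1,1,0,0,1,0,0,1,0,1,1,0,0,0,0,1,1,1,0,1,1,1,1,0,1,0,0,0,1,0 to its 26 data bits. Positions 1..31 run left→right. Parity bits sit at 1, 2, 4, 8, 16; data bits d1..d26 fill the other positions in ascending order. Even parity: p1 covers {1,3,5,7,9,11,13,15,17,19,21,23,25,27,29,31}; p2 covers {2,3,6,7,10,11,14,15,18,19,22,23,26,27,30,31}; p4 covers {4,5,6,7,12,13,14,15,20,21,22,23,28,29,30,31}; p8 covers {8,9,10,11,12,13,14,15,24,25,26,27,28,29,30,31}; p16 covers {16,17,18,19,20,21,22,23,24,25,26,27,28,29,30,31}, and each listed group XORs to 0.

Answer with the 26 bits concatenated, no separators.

s1 (pos 1,3,5,7,9,11,13,15,17,19,21,23,25,27,29,31): 0⊕1⊕0⊕0⊕1⊕1⊕0⊕0⊕1⊕1⊕1⊕1⊕0⊕0⊕0⊕0 = 1
s2 (pos 2,3,6,7,10,11,14,15,18,19,22,23,26,27,30,31): 1⊕1⊕1⊕0⊕0⊕1⊕0⊕0⊕1⊕1⊕1⊕1⊕1⊕0⊕1⊕0 = 0
s4 (pos 4,5,6,7,12,13,14,15,20,21,22,23,28,29,30,31): 0⊕0⊕1⊕0⊕1⊕0⊕0⊕0⊕0⊕1⊕1⊕1⊕0⊕0⊕1⊕0 = 0
s8 (pos 8,9,10,11,12,13,14,15,24,25,26,27,28,29,30,31): 0⊕1⊕0⊕1⊕1⊕0⊕0⊕0⊕1⊕0⊕1⊕0⊕0⊕0⊕1⊕0 = 0
s16 (pos 16,17,18,19,20,21,22,23,24,25,26,27,28,29,30,31): 0⊕1⊕1⊕1⊕0⊕1⊕1⊕1⊕1⊕0⊕1⊕0⊕0⊕0⊕1⊕0 = 1
Syndrome s16…s1 = 10001 → error at position 17.
Flip position 17: 0110010010110000111011110100010 → 0110010010110000011011110100010
Read data bits from positions 3,5,6,7,9,10,11,12,13,14,15,17,18,19,20,21,22,23,24,25,26,27,28,29,30,31: 10101011000011011110100010

10101011000011011110100010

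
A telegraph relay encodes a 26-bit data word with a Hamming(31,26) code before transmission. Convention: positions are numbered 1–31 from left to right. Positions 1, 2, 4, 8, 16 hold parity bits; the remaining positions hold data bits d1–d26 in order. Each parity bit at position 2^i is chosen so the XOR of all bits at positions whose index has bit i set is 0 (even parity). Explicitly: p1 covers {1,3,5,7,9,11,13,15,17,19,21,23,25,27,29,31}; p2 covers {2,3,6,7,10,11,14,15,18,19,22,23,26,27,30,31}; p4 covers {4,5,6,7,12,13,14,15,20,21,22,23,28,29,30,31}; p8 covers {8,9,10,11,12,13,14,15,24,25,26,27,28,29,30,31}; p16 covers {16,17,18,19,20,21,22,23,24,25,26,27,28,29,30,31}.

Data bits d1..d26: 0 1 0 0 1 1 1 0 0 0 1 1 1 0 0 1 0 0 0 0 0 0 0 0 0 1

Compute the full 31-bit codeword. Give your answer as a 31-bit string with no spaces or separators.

1100100111100010110010000000001

Place data at non-parity positions: p1 p2 0 p4 1 0 0 p8 1 1 1 0 0 0 1 p16 1 1 0 0 1 0 0 0 0 0 0 0 0 0 1
p1 (pos 1,3,5,7,9,11,13,15,17,19,21,23,25,27,29,31): XOR of data positions = 0⊕1⊕0⊕1⊕1⊕0⊕1⊕1⊕0⊕1⊕0⊕0⊕0⊕0⊕1 = 1
p2 (pos 2,3,6,7,10,11,14,15,18,19,22,23,26,27,30,31): XOR of data positions = 0⊕0⊕0⊕1⊕1⊕0⊕1⊕1⊕0⊕0⊕0⊕0⊕0⊕0⊕1 = 1
p4 (pos 4,5,6,7,12,13,14,15,20,21,22,23,28,29,30,31): XOR of data positions = 1⊕0⊕0⊕0⊕0⊕0⊕1⊕0⊕1⊕0⊕0⊕0⊕0⊕0⊕1 = 0
p8 (pos 8,9,10,11,12,13,14,15,24,25,26,27,28,29,30,31): XOR of data positions = 1⊕1⊕1⊕0⊕0⊕0⊕1⊕0⊕0⊕0⊕0⊕0⊕0⊕0⊕1 = 1
p16 (pos 16,17,18,19,20,21,22,23,24,25,26,27,28,29,30,31): XOR of data positions = 1⊕1⊕0⊕0⊕1⊕0⊕0⊕0⊕0⊕0⊕0⊕0⊕0⊕0⊕1 = 0
Codeword: 1100100111100010110010000000001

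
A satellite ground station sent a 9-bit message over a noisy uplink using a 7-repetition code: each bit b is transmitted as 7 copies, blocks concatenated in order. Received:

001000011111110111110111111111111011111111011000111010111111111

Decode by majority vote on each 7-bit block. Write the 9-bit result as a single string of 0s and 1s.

Block 1 (0010000): 1 one → 0
Block 2 (1111111): 7 ones → 1
Block 3 (0111110): 5 ones → 1
Block 4 (1111111): 7 ones → 1
Block 5 (1111101): 6 ones → 1
Block 6 (1111111): 7 ones → 1
Block 7 (0110001): 3 ones → 0
Block 8 (1101011): 5 ones → 1
Block 9 (1111111): 7 ones → 1

011111011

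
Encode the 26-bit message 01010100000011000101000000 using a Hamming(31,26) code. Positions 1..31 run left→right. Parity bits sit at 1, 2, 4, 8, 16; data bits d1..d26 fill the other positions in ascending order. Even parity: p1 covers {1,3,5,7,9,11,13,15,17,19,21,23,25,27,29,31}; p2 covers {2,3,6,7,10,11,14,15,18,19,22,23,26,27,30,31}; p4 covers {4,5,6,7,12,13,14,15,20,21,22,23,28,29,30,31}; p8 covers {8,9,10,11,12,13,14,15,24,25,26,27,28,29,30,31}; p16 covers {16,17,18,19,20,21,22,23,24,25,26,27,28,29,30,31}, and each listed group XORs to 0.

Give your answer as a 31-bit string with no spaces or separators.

1101101001000000011000101000000

Place data at non-parity positions: p1 p2 0 p4 1 0 1 p8 0 1 0 0 0 0 0 p16 0 1 1 0 0 0 1 0 1 0 0 0 0 0 0
p1 (pos 1,3,5,7,9,11,13,15,17,19,21,23,25,27,29,31): XOR of data positions = 0⊕1⊕1⊕0⊕0⊕0⊕0⊕0⊕1⊕0⊕1⊕1⊕0⊕0⊕0 = 1
p2 (pos 2,3,6,7,10,11,14,15,18,19,22,23,26,27,30,31): XOR of data positions = 0⊕0⊕1⊕1⊕0⊕0⊕0⊕1⊕1⊕0⊕1⊕0⊕0⊕0⊕0 = 1
p4 (pos 4,5,6,7,12,13,14,15,20,21,22,23,28,29,30,31): XOR of data positions = 1⊕0⊕1⊕0⊕0⊕0⊕0⊕0⊕0⊕0⊕1⊕0⊕0⊕0⊕0 = 1
p8 (pos 8,9,10,11,12,13,14,15,24,25,26,27,28,29,30,31): XOR of data positions = 0⊕1⊕0⊕0⊕0⊕0⊕0⊕0⊕1⊕0⊕0⊕0⊕0⊕0⊕0 = 0
p16 (pos 16,17,18,19,20,21,22,23,24,25,26,27,28,29,30,31): XOR of data positions = 0⊕1⊕1⊕0⊕0⊕0⊕1⊕0⊕1⊕0⊕0⊕0⊕0⊕0⊕0 = 0
Codeword: 1101101001000000011000101000000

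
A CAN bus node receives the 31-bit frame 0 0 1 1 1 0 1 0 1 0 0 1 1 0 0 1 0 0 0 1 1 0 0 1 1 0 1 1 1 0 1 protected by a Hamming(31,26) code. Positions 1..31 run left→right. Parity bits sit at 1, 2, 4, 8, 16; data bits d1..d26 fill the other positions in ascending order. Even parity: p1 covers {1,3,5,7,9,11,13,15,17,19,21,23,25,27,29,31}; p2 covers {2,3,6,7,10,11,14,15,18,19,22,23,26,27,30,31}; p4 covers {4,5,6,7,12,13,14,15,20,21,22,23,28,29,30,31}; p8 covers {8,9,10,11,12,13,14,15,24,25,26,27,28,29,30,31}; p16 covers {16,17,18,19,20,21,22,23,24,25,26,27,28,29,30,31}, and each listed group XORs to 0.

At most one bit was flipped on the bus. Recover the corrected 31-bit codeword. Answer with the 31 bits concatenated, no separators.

0011101010011001000110001011101

s1 (pos 1,3,5,7,9,11,13,15,17,19,21,23,25,27,29,31): 0⊕1⊕1⊕1⊕1⊕0⊕1⊕0⊕0⊕0⊕1⊕0⊕1⊕1⊕1⊕1 = 0
s2 (pos 2,3,6,7,10,11,14,15,18,19,22,23,26,27,30,31): 0⊕1⊕0⊕1⊕0⊕0⊕0⊕0⊕0⊕0⊕0⊕0⊕0⊕1⊕0⊕1 = 0
s4 (pos 4,5,6,7,12,13,14,15,20,21,22,23,28,29,30,31): 1⊕1⊕0⊕1⊕1⊕1⊕0⊕0⊕1⊕1⊕0⊕0⊕1⊕1⊕0⊕1 = 0
s8 (pos 8,9,10,11,12,13,14,15,24,25,26,27,28,29,30,31): 0⊕1⊕0⊕0⊕1⊕1⊕0⊕0⊕1⊕1⊕0⊕1⊕1⊕1⊕0⊕1 = 1
s16 (pos 16,17,18,19,20,21,22,23,24,25,26,27,28,29,30,31): 1⊕0⊕0⊕0⊕1⊕1⊕0⊕0⊕1⊕1⊕0⊕1⊕1⊕1⊕0⊕1 = 1
Syndrome s16…s1 = 11000 → error at position 24.
Flip position 24: 0011101010011001000110011011101 → 0011101010011001000110001011101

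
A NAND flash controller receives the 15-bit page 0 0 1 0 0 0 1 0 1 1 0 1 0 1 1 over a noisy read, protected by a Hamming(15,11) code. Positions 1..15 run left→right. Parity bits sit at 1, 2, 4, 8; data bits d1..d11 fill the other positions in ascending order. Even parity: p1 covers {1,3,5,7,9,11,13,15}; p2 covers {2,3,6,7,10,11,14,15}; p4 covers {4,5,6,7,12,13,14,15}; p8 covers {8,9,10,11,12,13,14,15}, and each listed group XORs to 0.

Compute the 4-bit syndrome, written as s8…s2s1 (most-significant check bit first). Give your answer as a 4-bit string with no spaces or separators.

1010

s1 (pos 1,3,5,7,9,11,13,15): 0⊕1⊕0⊕1⊕1⊕0⊕0⊕1 = 0
s2 (pos 2,3,6,7,10,11,14,15): 0⊕1⊕0⊕1⊕1⊕0⊕1⊕1 = 1
s4 (pos 4,5,6,7,12,13,14,15): 0⊕0⊕0⊕1⊕1⊕0⊕1⊕1 = 0
s8 (pos 8,9,10,11,12,13,14,15): 0⊕1⊕1⊕0⊕1⊕0⊕1⊕1 = 1
Syndrome s8…s1 = 1010 → error at position 10.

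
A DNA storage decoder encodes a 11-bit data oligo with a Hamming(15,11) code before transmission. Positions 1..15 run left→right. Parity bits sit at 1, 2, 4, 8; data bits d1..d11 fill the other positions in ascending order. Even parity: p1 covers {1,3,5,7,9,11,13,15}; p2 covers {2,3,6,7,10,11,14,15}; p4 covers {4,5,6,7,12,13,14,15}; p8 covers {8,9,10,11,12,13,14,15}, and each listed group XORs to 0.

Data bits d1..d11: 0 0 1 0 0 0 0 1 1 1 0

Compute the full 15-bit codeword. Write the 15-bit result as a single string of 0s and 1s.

Place data at non-parity positions: p1 p2 0 p4 0 1 0 p8 0 0 0 1 1 1 0
p1 (pos 1,3,5,7,9,11,13,15): XOR of data positions = 0⊕0⊕0⊕0⊕0⊕1⊕0 = 1
p2 (pos 2,3,6,7,10,11,14,15): XOR of data positions = 0⊕1⊕0⊕0⊕0⊕1⊕0 = 0
p4 (pos 4,5,6,7,12,13,14,15): XOR of data positions = 0⊕1⊕0⊕1⊕1⊕1⊕0 = 0
p8 (pos 8,9,10,11,12,13,14,15): XOR of data positions = 0⊕0⊕0⊕1⊕1⊕1⊕0 = 1
Codeword: 100001010001110

100001010001110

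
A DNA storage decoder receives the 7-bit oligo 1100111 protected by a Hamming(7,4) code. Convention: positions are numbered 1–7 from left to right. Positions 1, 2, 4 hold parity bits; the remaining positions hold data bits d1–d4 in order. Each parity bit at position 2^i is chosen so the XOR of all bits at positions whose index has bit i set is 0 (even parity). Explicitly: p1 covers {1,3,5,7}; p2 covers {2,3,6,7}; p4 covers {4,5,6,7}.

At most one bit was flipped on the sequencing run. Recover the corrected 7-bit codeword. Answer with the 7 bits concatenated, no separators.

s1 (pos 1,3,5,7): 1⊕0⊕1⊕1 = 1
s2 (pos 2,3,6,7): 1⊕0⊕1⊕1 = 1
s4 (pos 4,5,6,7): 0⊕1⊕1⊕1 = 1
Syndrome s4…s1 = 111 → error at position 7.
Flip position 7: 1100111 → 1100110

1100110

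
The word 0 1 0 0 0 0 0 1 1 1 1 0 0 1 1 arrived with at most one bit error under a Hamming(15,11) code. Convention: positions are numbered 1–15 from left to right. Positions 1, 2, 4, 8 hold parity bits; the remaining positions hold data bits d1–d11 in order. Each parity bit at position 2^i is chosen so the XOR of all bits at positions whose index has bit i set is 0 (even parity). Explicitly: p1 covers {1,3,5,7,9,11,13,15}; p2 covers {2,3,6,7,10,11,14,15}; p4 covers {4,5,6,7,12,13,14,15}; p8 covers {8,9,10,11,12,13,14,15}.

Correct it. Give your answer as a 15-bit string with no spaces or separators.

011000011110011

s1 (pos 1,3,5,7,9,11,13,15): 0⊕0⊕0⊕0⊕1⊕1⊕0⊕1 = 1
s2 (pos 2,3,6,7,10,11,14,15): 1⊕0⊕0⊕0⊕1⊕1⊕1⊕1 = 1
s4 (pos 4,5,6,7,12,13,14,15): 0⊕0⊕0⊕0⊕0⊕0⊕1⊕1 = 0
s8 (pos 8,9,10,11,12,13,14,15): 1⊕1⊕1⊕1⊕0⊕0⊕1⊕1 = 0
Syndrome s8…s1 = 0011 → error at position 3.
Flip position 3: 010000011110011 → 011000011110011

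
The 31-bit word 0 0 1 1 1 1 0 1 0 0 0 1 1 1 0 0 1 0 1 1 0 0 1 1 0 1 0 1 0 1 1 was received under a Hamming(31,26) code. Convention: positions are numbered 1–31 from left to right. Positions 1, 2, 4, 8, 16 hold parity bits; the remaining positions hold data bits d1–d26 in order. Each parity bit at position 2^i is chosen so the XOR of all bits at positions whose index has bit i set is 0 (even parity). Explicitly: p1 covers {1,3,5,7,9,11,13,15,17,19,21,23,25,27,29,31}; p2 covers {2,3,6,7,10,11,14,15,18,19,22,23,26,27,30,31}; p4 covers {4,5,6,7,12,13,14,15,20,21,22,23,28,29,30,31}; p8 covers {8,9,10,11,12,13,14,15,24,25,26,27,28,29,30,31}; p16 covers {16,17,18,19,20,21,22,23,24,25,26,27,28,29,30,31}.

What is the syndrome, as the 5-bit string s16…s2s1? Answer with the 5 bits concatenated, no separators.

s1 (pos 1,3,5,7,9,11,13,15,17,19,21,23,25,27,29,31): 0⊕1⊕1⊕0⊕0⊕0⊕1⊕0⊕1⊕1⊕0⊕1⊕0⊕0⊕0⊕1 = 1
s2 (pos 2,3,6,7,10,11,14,15,18,19,22,23,26,27,30,31): 0⊕1⊕1⊕0⊕0⊕0⊕1⊕0⊕0⊕1⊕0⊕1⊕1⊕0⊕1⊕1 = 0
s4 (pos 4,5,6,7,12,13,14,15,20,21,22,23,28,29,30,31): 1⊕1⊕1⊕0⊕1⊕1⊕1⊕0⊕1⊕0⊕0⊕1⊕1⊕0⊕1⊕1 = 1
s8 (pos 8,9,10,11,12,13,14,15,24,25,26,27,28,29,30,31): 1⊕0⊕0⊕0⊕1⊕1⊕1⊕0⊕1⊕0⊕1⊕0⊕1⊕0⊕1⊕1 = 1
s16 (pos 16,17,18,19,20,21,22,23,24,25,26,27,28,29,30,31): 0⊕1⊕0⊕1⊕1⊕0⊕0⊕1⊕1⊕0⊕1⊕0⊕1⊕0⊕1⊕1 = 1
Syndrome s16…s1 = 11101 → error at position 29.

11101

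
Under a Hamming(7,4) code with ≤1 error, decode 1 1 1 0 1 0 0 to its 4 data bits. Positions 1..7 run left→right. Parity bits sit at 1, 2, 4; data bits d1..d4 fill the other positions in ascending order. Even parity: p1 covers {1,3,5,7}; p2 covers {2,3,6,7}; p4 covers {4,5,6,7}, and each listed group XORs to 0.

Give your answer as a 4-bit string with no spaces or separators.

1000

s1 (pos 1,3,5,7): 1⊕1⊕1⊕0 = 1
s2 (pos 2,3,6,7): 1⊕1⊕0⊕0 = 0
s4 (pos 4,5,6,7): 0⊕1⊕0⊕0 = 1
Syndrome s4…s1 = 101 → error at position 5.
Flip position 5: 1110100 → 1110000
Read data bits from positions 3,5,6,7: 1000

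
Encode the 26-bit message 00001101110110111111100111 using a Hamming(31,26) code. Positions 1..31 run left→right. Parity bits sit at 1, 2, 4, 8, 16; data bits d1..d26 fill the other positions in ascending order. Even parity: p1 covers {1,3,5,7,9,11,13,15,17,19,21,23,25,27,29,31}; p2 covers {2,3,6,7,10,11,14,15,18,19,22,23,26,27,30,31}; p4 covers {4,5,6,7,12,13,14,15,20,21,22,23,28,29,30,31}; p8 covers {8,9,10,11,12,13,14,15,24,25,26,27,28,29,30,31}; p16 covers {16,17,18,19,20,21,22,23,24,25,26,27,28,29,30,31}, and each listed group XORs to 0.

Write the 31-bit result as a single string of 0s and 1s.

0000000111011100110111111100111

Place data at non-parity positions: p1 p2 0 p4 0 0 0 p8 1 1 0 1 1 1 0 p16 1 1 0 1 1 1 1 1 1 1 0 0 1 1 1
p1 (pos 1,3,5,7,9,11,13,15,17,19,21,23,25,27,29,31): XOR of data positions = 0⊕0⊕0⊕1⊕0⊕1⊕0⊕1⊕0⊕1⊕1⊕1⊕0⊕1⊕1 = 0
p2 (pos 2,3,6,7,10,11,14,15,18,19,22,23,26,27,30,31): XOR of data positions = 0⊕0⊕0⊕1⊕0⊕1⊕0⊕1⊕0⊕1⊕1⊕1⊕0⊕1⊕1 = 0
p4 (pos 4,5,6,7,12,13,14,15,20,21,22,23,28,29,30,31): XOR of data positions = 0⊕0⊕0⊕1⊕1⊕1⊕0⊕1⊕1⊕1⊕1⊕0⊕1⊕1⊕1 = 0
p8 (pos 8,9,10,11,12,13,14,15,24,25,26,27,28,29,30,31): XOR of data positions = 1⊕1⊕0⊕1⊕1⊕1⊕0⊕1⊕1⊕1⊕0⊕0⊕1⊕1⊕1 = 1
p16 (pos 16,17,18,19,20,21,22,23,24,25,26,27,28,29,30,31): XOR of data positions = 1⊕1⊕0⊕1⊕1⊕1⊕1⊕1⊕1⊕1⊕0⊕0⊕1⊕1⊕1 = 0
Codeword: 0000000111011100110111111100111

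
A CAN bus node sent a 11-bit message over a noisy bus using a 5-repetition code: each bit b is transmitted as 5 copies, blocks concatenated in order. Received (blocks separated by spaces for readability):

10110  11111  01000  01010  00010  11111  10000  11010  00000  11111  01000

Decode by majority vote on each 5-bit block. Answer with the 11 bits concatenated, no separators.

Block 1 (10110): 3 ones → 1
Block 2 (11111): 5 ones → 1
Block 3 (01000): 1 one → 0
Block 4 (01010): 2 ones → 0
Block 5 (00010): 1 one → 0
Block 6 (11111): 5 ones → 1
Block 7 (10000): 1 one → 0
Block 8 (11010): 3 ones → 1
Block 9 (00000): 0 ones → 0
Block 10 (11111): 5 ones → 1
Block 11 (01000): 1 one → 0

11000101010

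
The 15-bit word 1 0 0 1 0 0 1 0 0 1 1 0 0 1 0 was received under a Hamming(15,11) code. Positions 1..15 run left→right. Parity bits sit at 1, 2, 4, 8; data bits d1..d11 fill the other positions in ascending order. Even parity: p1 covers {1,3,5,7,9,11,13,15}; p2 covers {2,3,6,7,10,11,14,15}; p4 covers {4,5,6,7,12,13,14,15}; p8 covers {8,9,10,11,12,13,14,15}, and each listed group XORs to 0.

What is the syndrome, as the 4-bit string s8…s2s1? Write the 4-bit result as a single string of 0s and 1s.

s1 (pos 1,3,5,7,9,11,13,15): 1⊕0⊕0⊕1⊕0⊕1⊕0⊕0 = 1
s2 (pos 2,3,6,7,10,11,14,15): 0⊕0⊕0⊕1⊕1⊕1⊕1⊕0 = 0
s4 (pos 4,5,6,7,12,13,14,15): 1⊕0⊕0⊕1⊕0⊕0⊕1⊕0 = 1
s8 (pos 8,9,10,11,12,13,14,15): 0⊕0⊕1⊕1⊕0⊕0⊕1⊕0 = 1
Syndrome s8…s1 = 1101 → error at position 13.

1101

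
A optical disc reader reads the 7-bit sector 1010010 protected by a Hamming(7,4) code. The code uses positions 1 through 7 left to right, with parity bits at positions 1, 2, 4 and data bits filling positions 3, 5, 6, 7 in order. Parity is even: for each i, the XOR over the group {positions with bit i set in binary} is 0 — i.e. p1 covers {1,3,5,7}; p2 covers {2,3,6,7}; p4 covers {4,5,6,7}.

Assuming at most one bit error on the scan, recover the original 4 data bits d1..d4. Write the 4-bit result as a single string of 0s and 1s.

1010

s1 (pos 1,3,5,7): 1⊕1⊕0⊕0 = 0
s2 (pos 2,3,6,7): 0⊕1⊕1⊕0 = 0
s4 (pos 4,5,6,7): 0⊕0⊕1⊕0 = 1
Syndrome s4…s1 = 100 → error at position 4.
Flip position 4: 1010010 → 1011010
Read data bits from positions 3,5,6,7: 1010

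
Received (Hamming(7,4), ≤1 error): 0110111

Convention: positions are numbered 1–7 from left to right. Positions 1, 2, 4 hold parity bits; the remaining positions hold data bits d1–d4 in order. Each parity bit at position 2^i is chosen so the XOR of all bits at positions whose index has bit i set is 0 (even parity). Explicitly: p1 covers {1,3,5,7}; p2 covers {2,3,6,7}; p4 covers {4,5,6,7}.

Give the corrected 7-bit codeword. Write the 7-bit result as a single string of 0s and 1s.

0110011

s1 (pos 1,3,5,7): 0⊕1⊕1⊕1 = 1
s2 (pos 2,3,6,7): 1⊕1⊕1⊕1 = 0
s4 (pos 4,5,6,7): 0⊕1⊕1⊕1 = 1
Syndrome s4…s1 = 101 → error at position 5.
Flip position 5: 0110111 → 0110011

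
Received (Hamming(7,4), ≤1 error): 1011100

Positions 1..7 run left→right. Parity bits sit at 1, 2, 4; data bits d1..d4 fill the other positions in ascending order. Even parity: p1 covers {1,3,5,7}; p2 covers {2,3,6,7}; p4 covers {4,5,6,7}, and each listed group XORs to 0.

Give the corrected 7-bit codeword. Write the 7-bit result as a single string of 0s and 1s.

s1 (pos 1,3,5,7): 1⊕1⊕1⊕0 = 1
s2 (pos 2,3,6,7): 0⊕1⊕0⊕0 = 1
s4 (pos 4,5,6,7): 1⊕1⊕0⊕0 = 0
Syndrome s4…s1 = 011 → error at position 3.
Flip position 3: 1011100 → 1001100

1001100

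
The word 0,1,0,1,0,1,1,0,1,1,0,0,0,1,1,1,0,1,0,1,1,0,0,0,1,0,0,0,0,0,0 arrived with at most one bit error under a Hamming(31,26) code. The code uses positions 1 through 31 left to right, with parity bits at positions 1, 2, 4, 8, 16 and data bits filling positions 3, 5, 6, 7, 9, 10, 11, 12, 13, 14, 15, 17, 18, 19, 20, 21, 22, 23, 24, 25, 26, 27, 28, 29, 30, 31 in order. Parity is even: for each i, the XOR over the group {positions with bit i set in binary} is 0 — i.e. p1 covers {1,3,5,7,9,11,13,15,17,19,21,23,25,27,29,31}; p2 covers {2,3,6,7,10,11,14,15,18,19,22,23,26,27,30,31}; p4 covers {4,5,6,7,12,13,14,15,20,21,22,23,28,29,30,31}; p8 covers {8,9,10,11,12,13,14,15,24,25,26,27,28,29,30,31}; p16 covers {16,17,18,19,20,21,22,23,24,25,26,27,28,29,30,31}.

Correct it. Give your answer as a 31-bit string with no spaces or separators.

0101011011000111010110001000001

s1 (pos 1,3,5,7,9,11,13,15,17,19,21,23,25,27,29,31): 0⊕0⊕0⊕1⊕1⊕0⊕0⊕1⊕0⊕0⊕1⊕0⊕1⊕0⊕0⊕0 = 1
s2 (pos 2,3,6,7,10,11,14,15,18,19,22,23,26,27,30,31): 1⊕0⊕1⊕1⊕1⊕0⊕1⊕1⊕1⊕0⊕0⊕0⊕0⊕0⊕0⊕0 = 1
s4 (pos 4,5,6,7,12,13,14,15,20,21,22,23,28,29,30,31): 1⊕0⊕1⊕1⊕0⊕0⊕1⊕1⊕1⊕1⊕0⊕0⊕0⊕0⊕0⊕0 = 1
s8 (pos 8,9,10,11,12,13,14,15,24,25,26,27,28,29,30,31): 0⊕1⊕1⊕0⊕0⊕0⊕1⊕1⊕0⊕1⊕0⊕0⊕0⊕0⊕0⊕0 = 1
s16 (pos 16,17,18,19,20,21,22,23,24,25,26,27,28,29,30,31): 1⊕0⊕1⊕0⊕1⊕1⊕0⊕0⊕0⊕1⊕0⊕0⊕0⊕0⊕0⊕0 = 1
Syndrome s16…s1 = 11111 → error at position 31.
Flip position 31: 0101011011000111010110001000000 → 0101011011000111010110001000001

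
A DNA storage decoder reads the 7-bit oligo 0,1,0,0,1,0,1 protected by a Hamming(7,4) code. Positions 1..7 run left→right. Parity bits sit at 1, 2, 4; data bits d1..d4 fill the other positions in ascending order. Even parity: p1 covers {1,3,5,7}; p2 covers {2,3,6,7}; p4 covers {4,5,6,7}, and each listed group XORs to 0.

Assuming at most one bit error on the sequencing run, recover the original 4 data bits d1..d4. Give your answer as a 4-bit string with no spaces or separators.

0101

s1 (pos 1,3,5,7): 0⊕0⊕1⊕1 = 0
s2 (pos 2,3,6,7): 1⊕0⊕0⊕1 = 0
s4 (pos 4,5,6,7): 0⊕1⊕0⊕1 = 0
Syndrome s4…s1 = 000 → no error.
Read data bits from positions 3,5,6,7: 0101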